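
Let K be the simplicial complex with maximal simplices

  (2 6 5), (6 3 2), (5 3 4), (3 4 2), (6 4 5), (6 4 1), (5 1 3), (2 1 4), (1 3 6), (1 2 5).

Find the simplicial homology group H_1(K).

H_1 = Z_2.

K has 6 vertices, 15 edges, 10 triangles.
rank ∂_1 = 5, rank ∂_2 = 10 ⇒ b_1 = 15 − 5 − 10 = 0; ∂_2 has invariant factor(s) [2] giving torsion. So H_1 = Z_2.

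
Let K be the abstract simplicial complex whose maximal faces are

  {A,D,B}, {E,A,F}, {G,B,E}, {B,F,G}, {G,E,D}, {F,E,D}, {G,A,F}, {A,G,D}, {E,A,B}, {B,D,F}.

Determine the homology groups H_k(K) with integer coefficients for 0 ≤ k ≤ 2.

H_0 ≅ Z,  H_1 ≅ Z/2,  H_2 = 0.

We work with the vertex ordering A < B < D < E < F < G. The simplices of K, each written with vertices in increasing order, are:

  0-simplices (6): A, B, D, E, F, G
  1-simplices (15): AB, AD, AE, AF, AG, BD, BE, BF, BG, DE, DF, DG, EF, EG, FG
  2-simplices (10): ABD, ABE, ADG, AEF, AFG, BDF, BEG, BFG, DEF, DEG

so the chain groups are C_0 ≅ Z^6, C_1 ≅ Z^15, C_2 ≅ Z^10.

∂_1: C_1 → C_0 maps an edge to its endpoints' difference, ∂[p,q] = q − p.
This gives a 6×15 integer matrix of rank 5; reducing to Smith normal form yields diagonal entries (1,1,1,1,1).

Boundary ∂_2: C_2 → C_1 acts by ∂[p,q,r] = [q,r] − [p,r] + [p,q]. For instance
  ∂DEG = EG − DG + DE,
  ∂AFG = FG − AG + AF.
The resulting 15×10 matrix has rank 10, and its Smith normal form has invariant factors (1,1,1,1,1,1,1,1,1,2).

Now H_k = ker ∂_k / im ∂_{k+1}, so:

  H_0: rank C_0 − rank ∂_1 = 6 − 5 = 1, and the invariant factors of ∂_1 are all 1, so H_0 = Z.
  H_1: rank ker ∂_1 − rank ∂_2 = (15 − 5) − 10 = 0, and ∂_2 has invariant factor 2 > 1, so H_1 = Z/2.
  H_2: rank ker ∂_2 − rank ∂_3 = (10 − 10) − 0 = 0, and there is no ∂_3, so H_2 = 0.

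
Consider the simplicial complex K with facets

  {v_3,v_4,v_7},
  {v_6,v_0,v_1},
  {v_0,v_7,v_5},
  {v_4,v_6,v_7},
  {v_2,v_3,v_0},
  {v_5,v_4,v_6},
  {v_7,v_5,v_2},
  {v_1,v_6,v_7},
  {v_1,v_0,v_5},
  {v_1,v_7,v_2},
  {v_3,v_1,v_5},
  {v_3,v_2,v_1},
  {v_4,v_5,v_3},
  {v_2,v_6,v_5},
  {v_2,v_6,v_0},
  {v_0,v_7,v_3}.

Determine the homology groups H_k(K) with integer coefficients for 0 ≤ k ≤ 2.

Order the vertices as v_0 < v_1 < v_2 < v_3 < v_4 < v_5 < v_6 < v_7. Listing each simplex with vertices in this order, K has dimension 2 with simplices:

  0-simplices (8): [v_0], [v_1], [v_2], [v_3], [v_4], [v_5], [v_6], [v_7]
  1-simplices (24): (24 of them)
  2-simplices (16): (16 of them)

giving chain groups C_0 ≅ Z^8, C_1 ≅ Z^24, C_2 ≅ Z^16.

Boundary ∂_1: C_1 → C_0 maps an edge to its endpoints' difference, ∂[p,q] = q − p.
The resulting 8×24 matrix has rank 7, and its Smith normal form has invariant factors (1,1,1,1,1,1,1).

∂_2: C_2 → C_1 maps a triangle to the signed sum of its edges. For instance
  ∂[v_1,v_3,v_5] = [v_3,v_5] − [v_1,v_5] + [v_1,v_3],
  ∂[v_0,v_2,v_6] = [v_2,v_6] − [v_0,v_6] + [v_0,v_2].
The 24×16 boundary matrix has rank 15 and Smith normal form diag(1,1,1,1,1,1,1,1,1,1,1,1,1,1,1).

Reading off H_k = ker ∂_k / im ∂_{k+1}:

  H_0: rank C_0 − rank ∂_1 = 8 − 7 = 1, and the invariant factors of ∂_1 are all 1, so H_0 ≅ Z.
  H_1: rank ker ∂_1 − rank ∂_2 = (24 − 7) − 15 = 2, and the invariant factors of ∂_2 are all 1, so H_1 ≅ Z^2.
  H_2: rank ker ∂_2 − rank ∂_3 = (16 − 15) − 0 = 1, and there is no ∂_3, so H_2 ≅ Z.

As a check, the Euler characteristic is 8 − 24 + 16 = 0, which agrees with 1 − 2 + 1 = 0.
(K is a triangulation of the torus T^2.)

H_0 ≅ Z,  H_1 ≅ Z^2,  H_2 ≅ Z.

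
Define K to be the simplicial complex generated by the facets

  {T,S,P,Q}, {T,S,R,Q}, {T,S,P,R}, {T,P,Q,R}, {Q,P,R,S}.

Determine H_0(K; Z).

Take the total order P < Q < R < S < T on the vertex set. Then K (dimension 3) consists of the simplices:

  0-simplices (5): P, Q, R, S, T
  1-simplices (10): PQ, PR, PS, PT, QR, QS, QT, RS, RT, ST
  2-simplices (10): PQR, PQS, PQT, PRS, PRT, PST, QRS, QRT, QST, RST
  3-simplices (5): PQRS, PQRT, PQST, PRST, QRST

so the chain groups are C_0 ≅ Z^5, C_1 ≅ Z^10, C_2 ≅ Z^10, C_3 ≅ Z^5.

∂_1: C_1 → C_0 maps an edge to its endpoints' difference, ∂[p,q] = q − p. For instance
  ∂PQ = Q − P.
The 5×10 boundary matrix has rank 4 and Smith normal form diag(1,1,1,1).

Boundary ∂_2: C_2 → C_1 sends each 2-simplex [p,q,r] to [q,r] − [p,r] + [p,q]. For instance
  ∂QRT = RT − QT + QR,
  ∂PQT = QT − PT + PQ.
The resulting 10×10 matrix has rank 6, and its Smith normal form has invariant factors (1,1,1,1,1,1).

∂_3: C_3 → C_2 sends each 3-simplex σ to the alternating sum Σ_i (−1)^i (σ with its i-th vertex removed). For instance
  ∂QRST = RST − QST + QRT − QRS,
  ∂PQRS = QRS − PRS + PQS − PQR.
The resulting 10×5 matrix has rank 4, and its Smith normal form has invariant factors (1,1,1,1).

Reading off H_k = ker ∂_k / im ∂_{k+1}:

  H_0: rank C_0 − rank ∂_1 = 5 − 4 = 1, and the invariant factors of ∂_1 are all 1, so H_0 ≅ Z.

H_0 ≅ Z.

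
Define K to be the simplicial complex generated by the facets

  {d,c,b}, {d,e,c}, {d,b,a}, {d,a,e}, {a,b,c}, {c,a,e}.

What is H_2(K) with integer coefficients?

We work with the vertex ordering a < b < c < d < e. The simplices of K, each written with vertices in increasing order, are:

  0-simplices (5): a, b, c, d, e
  1-simplices (9): ab, ac, ad, ae, bc, bd, cd, ce, de
  2-simplices (6): abc, abd, ace, ade, bcd, cde

so the chain groups are C_0 ≅ Z^5, C_1 ≅ Z^9, C_2 ≅ Z^6.

The boundary map ∂_1: C_1 → C_0 maps an edge to its endpoints' difference, ∂[p,q] = q − p. For instance
  ∂bd = d − b.
This gives a 5×9 integer matrix of rank 4; reducing to Smith normal form yields diagonal entries (1,1,1,1).

∂_2: C_2 → C_1 acts by ∂[p,q,r] = [q,r] − [p,r] + [p,q]. For instance
  ∂ace = ce − ae + ac,
  ∂bcd = cd − bd + bc.
This gives a 9×6 integer matrix of rank 5; reducing to Smith normal form yields diagonal entries (1,1,1,1,1).

Computing H_k = (kernel of ∂_k) / (image of ∂_{k+1}):

  H_2: rank ker ∂_2 − rank ∂_3 = (6 − 5) − 0 = 1, and there is no ∂_3, so H_2 = Z.

H_2 = Z.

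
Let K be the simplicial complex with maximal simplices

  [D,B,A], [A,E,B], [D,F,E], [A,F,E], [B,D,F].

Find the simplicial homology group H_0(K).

We work with the vertex ordering A < B < D < E < F. The simplices of K, each written with vertices in increasing order, are:

  0-simplices (5): A, B, D, E, F
  1-simplices (10): AB, AD, AE, AF, BD, BE, BF, DE, DF, EF
  2-simplices (5): ABD, ABE, AEF, BDF, DEF

Hence C_0 ≅ Z^5, C_1 ≅ Z^10, C_2 ≅ Z^5.

∂_1: C_1 → C_0 maps an edge to its endpoints' difference, ∂[p,q] = q − p. For instance
  ∂DE = E − D.
The 5×10 boundary matrix has rank 4 and Smith normal form diag(1,1,1,1).

The boundary map ∂_2: C_2 → C_1 maps a triangle to the signed sum of its edges. For instance
  ∂DEF = EF − DF + DE,
  ∂BDF = DF − BF + BD.
The resulting 10×5 matrix has rank 5, and its Smith normal form has invariant factors (1,1,1,1,1).

Now H_k = ker ∂_k / im ∂_{k+1}, so:

  H_0: rank C_0 − rank ∂_1 = 5 − 4 = 1, and the invariant factors of ∂_1 are all 1, so H_0 = Z.

H_0 = Z.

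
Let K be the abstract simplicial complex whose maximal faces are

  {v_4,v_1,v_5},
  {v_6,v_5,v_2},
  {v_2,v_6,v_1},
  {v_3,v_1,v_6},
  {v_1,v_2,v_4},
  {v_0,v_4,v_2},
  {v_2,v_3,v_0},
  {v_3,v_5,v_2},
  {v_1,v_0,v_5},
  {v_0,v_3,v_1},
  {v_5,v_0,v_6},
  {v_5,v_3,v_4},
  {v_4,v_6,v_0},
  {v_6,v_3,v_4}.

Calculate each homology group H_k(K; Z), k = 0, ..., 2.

Fix the vertex order v_0 < v_1 < v_2 < v_3 < v_4 < v_5 < v_6 and write every simplex with vertices in increasing order. Then dim K = 2 and the simplices of K are:

  0-simplices (7): [v_0], [v_1], [v_2], [v_3], [v_4], [v_5], [v_6]
  1-simplices (21): (21 of them)
  2-simplices (14): (14 of them)

giving chain groups C_0 ≅ Z^7, C_1 ≅ Z^21, C_2 ≅ Z^14.

Boundary ∂_1: C_1 → C_0 is given by ∂[p,q] = [q] − [p]. For instance
  ∂[v_3,v_6] = [v_6] − [v_3].
The 7×21 boundary matrix has rank 6 and Smith normal form diag(1,1,1,1,1,1).

∂_2: C_2 → C_1 acts by ∂[p,q,r] = [q,r] − [p,r] + [p,q]. For instance
  ∂[v_0,v_2,v_4] = [v_2,v_4] − [v_0,v_4] + [v_0,v_2],
  ∂[v_1,v_3,v_6] = [v_3,v_6] − [v_1,v_6] + [v_1,v_3].
This gives a 21×14 integer matrix of rank 13; reducing to Smith normal form yields diagonal entries (1,1,1,1,1,1,1,1,1,1,1,1,1).

Reading off H_k = ker ∂_k / im ∂_{k+1}:

  H_0: rank C_0 − rank ∂_1 = 7 − 6 = 1, and the invariant factors of ∂_1 are all 1, so H_0 ≅ Z.
  H_1: rank ker ∂_1 − rank ∂_2 = (21 − 6) − 13 = 2, and the invariant factors of ∂_2 are all 1, so H_1 ≅ Z^2.
  H_2: rank ker ∂_2 − rank ∂_3 = (14 − 13) − 0 = 1, and there is no ∂_3, so H_2 ≅ Z.

H_0 = Z,  H_1 = Z^2,  H_2 = Z.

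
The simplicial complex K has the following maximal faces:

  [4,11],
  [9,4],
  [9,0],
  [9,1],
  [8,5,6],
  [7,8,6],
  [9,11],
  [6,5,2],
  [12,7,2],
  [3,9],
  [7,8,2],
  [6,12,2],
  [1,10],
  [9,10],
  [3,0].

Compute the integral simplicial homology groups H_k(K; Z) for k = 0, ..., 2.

Order the vertices as 0 < 1 < 2 < 3 < 4 < 5 < 6 < 7 < 8 < 9 < 10 < 11 < 12. Listing each simplex with vertices in this order, K has dimension 2 with simplices:

  0-simplices (13): [0], [1], [2], [3], [4], [5], [6], [7], [8], [9], [10], [11], [12]
  1-simplices (21): [0,3], [0,9], [1,9], [1,10], [2,5], [2,6], [2,7], [2,8], [2,12], [3,9], [4,9], [4,11], [5,6], [5,8], [6,7], [6,8], [6,12], [7,8], [7,12], [9,10], [9,11]
  2-simplices (6): [2,5,6], [2,6,12], [2,7,8], [2,7,12], [5,6,8], [6,7,8]

so the chain groups are C_0 ≅ Z^13, C_1 ≅ Z^21, C_2 ≅ Z^6.

Boundary ∂_1: C_1 → C_0 sends each edge [p,q] (with p < q) to q − p. For instance
  ∂[2,6] = [6] − [2].
This gives a 13×21 integer matrix of rank 11; reducing to Smith normal form yields diagonal entries (1,1,1,1,1,1,1,1,1,1,1).

∂_2: C_2 → C_1 maps a triangle to the signed sum of its edges. For instance
  ∂[5,6,8] = [6,8] − [5,8] + [5,6],
  ∂[2,7,12] = [7,12] − [2,12] + [2,7].
The 21×6 boundary matrix has rank 6 and Smith normal form diag(1,1,1,1,1,1).

Computing H_k = (kernel of ∂_k) / (image of ∂_{k+1}):

  H_0: rank C_0 − rank ∂_1 = 13 − 11 = 2, and the invariant factors of ∂_1 are all 1, so H_0 ≅ Z^2.
  H_1: rank ker ∂_1 − rank ∂_2 = (21 − 11) − 6 = 4, and the invariant factors of ∂_2 are all 1, so H_1 ≅ Z^4.
  H_2: rank ker ∂_2 − rank ∂_3 = (6 − 6) − 0 = 0, and there is no ∂_3, so H_2 ≅ 0.

As a check, the Euler characteristic is 13 − 21 + 6 = -2, which agrees with 2 − 4 + 0 = -2.

H_0 ≅ Z^2,  H_1 ≅ Z^4,  H_2 = 0.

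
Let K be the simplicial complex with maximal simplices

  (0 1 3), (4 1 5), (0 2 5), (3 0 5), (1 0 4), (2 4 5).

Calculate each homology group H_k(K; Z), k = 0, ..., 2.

Order the vertices as 0 < 1 < 2 < 3 < 4 < 5. Listing each simplex with vertices in this order, K has dimension 2 with simplices:

  0-simplices (6): [0], [1], [2], [3], [4], [5]
  1-simplices (12): [0,1], [0,2], [0,3], [0,4], [0,5], [1,3], [1,4], [1,5], [2,4], [2,5], [3,5], [4,5]
  2-simplices (6): [0,1,3], [0,1,4], [0,2,5], [0,3,5], [1,4,5], [2,4,5]

so the chain groups are C_0 ≅ Z^6, C_1 ≅ Z^12, C_2 ≅ Z^6.

The boundary map ∂_1: C_1 → C_0 sends each edge [p,q] (with p < q) to q − p.
The resulting 6×12 matrix has rank 5, and its Smith normal form has invariant factors (1,1,1,1,1).

The boundary map ∂_2: C_2 → C_1 maps a triangle to the signed sum of its edges. For instance
  ∂[0,1,3] = [1,3] − [0,3] + [0,1],
  ∂[2,4,5] = [4,5] − [2,5] + [2,4].
This gives a 12×6 integer matrix of rank 6; reducing to Smith normal form yields diagonal entries (1,1,1,1,1,1).

Now H_k = ker ∂_k / im ∂_{k+1}, so:

  H_0: rank C_0 − rank ∂_1 = 6 − 5 = 1, and the invariant factors of ∂_1 are all 1, so H_0 = Z.
  H_1: rank ker ∂_1 − rank ∂_2 = (12 − 5) − 6 = 1, and the invariant factors of ∂_2 are all 1, so H_1 = Z.
  H_2: rank ker ∂_2 − rank ∂_3 = (6 − 6) − 0 = 0, and there is no ∂_3, so H_2 = 0.

As a check, the Euler characteristic is 6 − 12 + 6 = 0, which agrees with 1 − 1 + 0 = 0.

H_0 ≅ Z,  H_1 ≅ Z,  H_2 = 0.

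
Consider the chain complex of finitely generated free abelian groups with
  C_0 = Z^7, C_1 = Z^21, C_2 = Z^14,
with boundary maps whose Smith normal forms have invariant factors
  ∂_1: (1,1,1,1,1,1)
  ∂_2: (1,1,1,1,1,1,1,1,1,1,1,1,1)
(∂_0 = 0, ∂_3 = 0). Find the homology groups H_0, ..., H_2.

H_0: b_0 = 7 − 0 − 6 = 1; torsion from ∂_1 factors > 1: none. So H_0 ≅ Z.
H_1: b_1 = 21 − 6 − 13 = 2; torsion from ∂_2 factors > 1: none. So H_1 ≅ Z^2.
H_2: b_2 = 14 − 13 − 0 = 1; torsion from ∂_3 factors > 1: none. So H_2 ≅ Z.

H_0 ≅ Z,  H_1 ≅ Z^2,  H_2 ≅ Z.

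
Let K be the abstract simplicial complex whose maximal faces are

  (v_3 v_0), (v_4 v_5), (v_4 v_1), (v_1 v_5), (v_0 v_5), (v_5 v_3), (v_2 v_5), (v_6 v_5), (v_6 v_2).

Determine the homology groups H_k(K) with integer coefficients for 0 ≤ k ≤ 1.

Fix the vertex order v_0 < v_1 < v_2 < v_3 < v_4 < v_5 < v_6 and write every simplex with vertices in increasing order. Then dim K = 1 and the simplices of K are:

  0-simplices (7): [v_0], [v_1], [v_2], [v_3], [v_4], [v_5], [v_6]
  1-simplices (9): [v_0,v_3], [v_0,v_5], [v_1,v_4], [v_1,v_5], [v_2,v_5], [v_2,v_6], [v_3,v_5], [v_4,v_5], [v_5,v_6]

Hence C_0 ≅ Z^7, C_1 ≅ Z^9.

∂_1: C_1 → C_0 sends each edge [p,q] (with p < q) to q − p. For instance
  ∂[v_2,v_5] = [v_5] − [v_2].
The resulting 7×9 matrix has rank 6, and its Smith normal form has invariant factors (1,1,1,1,1,1).

Computing H_k = (kernel of ∂_k) / (image of ∂_{k+1}):

  H_0: rank C_0 − rank ∂_1 = 7 − 6 = 1, and the invariant factors of ∂_1 are all 1, so H_0 ≅ Z.
  H_1: rank ker ∂_1 − rank ∂_2 = (9 − 6) − 0 = 3, and there is no ∂_2, so H_1 ≅ Z^3.

H_0 = Z,  H_1 = Z^3.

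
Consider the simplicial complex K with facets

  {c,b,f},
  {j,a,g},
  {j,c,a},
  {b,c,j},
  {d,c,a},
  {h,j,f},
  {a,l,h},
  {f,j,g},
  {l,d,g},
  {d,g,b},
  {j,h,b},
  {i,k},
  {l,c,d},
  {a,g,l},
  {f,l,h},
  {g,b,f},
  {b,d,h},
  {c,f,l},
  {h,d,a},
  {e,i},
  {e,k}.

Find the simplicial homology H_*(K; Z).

H_0 = Z^2,  H_1 = Z^2 ⊕ Z_2,  H_2 = 0.

We work with the vertex ordering a < b < c < d < e < f < g < h < i < j < k < l. The simplices of K, each written with vertices in increasing order, are:

  0-simplices (12): a, b, c, d, e, f, g, h, i, j, k, l
  1-simplices (30): ac, ad, ag, ah, aj, al, bc, bd, bf, bg, bh, bj, cd, cf, cj, cl, dg, dh, dl, ei, ek, fg, fh, fj, fl, gj, gl, hj, hl, ik
  2-simplices (18): acd, acj, adh, agj, agl, ahl, bcf, bcj, bdg, bdh, bfg, bhj, cdl, cfl, dgl, fgj, fhj, fhl

so the chain groups are C_0 ≅ Z^12, C_1 ≅ Z^30, C_2 ≅ Z^18.

Boundary ∂_1: C_1 → C_0 is given by ∂[p,q] = [q] − [p]. For instance
  ∂ah = h − a.
The 12×30 boundary matrix has rank 10 and Smith normal form diag(1,1,1,1,1,1,1,1,1,1).

The boundary map ∂_2: C_2 → C_1 sends each 2-simplex [p,q,r] to [q,r] − [p,r] + [p,q]. For instance
  ∂fgj = gj − fj + fg,
  ∂agl = gl − al + ag.
The resulting 30×18 matrix has rank 18, and its Smith normal form has invariant factors (1,1,1,1,1,1,1,1,1,1,1,1,1,1,1,1,1,2).

From H_k ≅ ker(∂_k) / im(∂_{k+1}) we obtain:

  H_0: rank C_0 − rank ∂_1 = 12 − 10 = 2, and the invariant factors of ∂_1 are all 1, so H_0 ≅ Z^2.
  H_1: rank ker ∂_1 − rank ∂_2 = (30 − 10) − 18 = 2, and ∂_2 has invariant factor 2 > 1, so H_1 ≅ Z^2 ⊕ Z_2.
  H_2: rank ker ∂_2 − rank ∂_3 = (18 − 18) − 0 = 0, and there is no ∂_3, so H_2 ≅ 0.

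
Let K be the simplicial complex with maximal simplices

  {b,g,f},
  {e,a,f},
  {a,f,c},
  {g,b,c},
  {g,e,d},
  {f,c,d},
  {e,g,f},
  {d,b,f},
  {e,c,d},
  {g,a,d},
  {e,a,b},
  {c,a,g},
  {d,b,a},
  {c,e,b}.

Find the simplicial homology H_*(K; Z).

Order the vertices as a < b < c < d < e < f < g. Listing each simplex with vertices in this order, K has dimension 2 with simplices:

  0-simplices (7): a, b, c, d, e, f, g
  1-simplices (21): ab, ac, ad, ae, af, ag, bc, bd, be, bf, bg, cd, ce, cf, cg, de, df, dg, ef, eg, fg
  2-simplices (14): abd, abe, acf, acg, adg, aef, bce, bcg, bdf, bfg, cde, cdf, deg, efg

so the chain groups are C_0 ≅ Z^7, C_1 ≅ Z^21, C_2 ≅ Z^14.

∂_1: C_1 → C_0 maps an edge to its endpoints' difference, ∂[p,q] = q − p. For instance
  ∂de = e − d.
This gives a 7×21 integer matrix of rank 6; reducing to Smith normal form yields diagonal entries (1,1,1,1,1,1).

Boundary ∂_2: C_2 → C_1 sends each 2-simplex [p,q,r] to [q,r] − [p,r] + [p,q]. For instance
  ∂bce = ce − be + bc,
  ∂efg = fg − eg + ef.
The 21×14 boundary matrix has rank 13 and Smith normal form diag(1,1,1,1,1,1,1,1,1,1,1,1,1).

Now H_k = ker ∂_k / im ∂_{k+1}, so:

  H_0: rank C_0 − rank ∂_1 = 7 − 6 = 1, and the invariant factors of ∂_1 are all 1, so H_0 ≅ Z.
  H_1: rank ker ∂_1 − rank ∂_2 = (21 − 6) − 13 = 2, and the invariant factors of ∂_2 are all 1, so H_1 ≅ Z^2.
  H_2: rank ker ∂_2 − rank ∂_3 = (14 − 13) − 0 = 1, and there is no ∂_3, so H_2 ≅ Z.

H_0 = Z,  H_1 = Z^2,  H_2 = Z.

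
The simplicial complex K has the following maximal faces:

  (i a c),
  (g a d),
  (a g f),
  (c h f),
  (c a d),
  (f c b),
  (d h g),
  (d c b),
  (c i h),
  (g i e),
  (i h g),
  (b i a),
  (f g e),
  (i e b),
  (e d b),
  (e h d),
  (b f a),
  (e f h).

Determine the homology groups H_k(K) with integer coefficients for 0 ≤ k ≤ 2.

H_0 = Z,  H_1 = Z ⊕ Z/2,  H_2 = 0.

We work with the vertex ordering a < b < c < d < e < f < g < h < i. The simplices of K, each written with vertices in increasing order, are:

  0-simplices (9): a, b, c, d, e, f, g, h, i
  1-simplices (27): ab, ac, ad, af, ag, ai, bc, bd, be, bf, bi, cd, cf, ch, ci, de, dg, dh, ef, eg, eh, ei, fg, fh, gh, gi, hi
  2-simplices (18): abf, abi, acd, aci, adg, afg, bcd, bcf, bde, bei, cfh, chi, deh, dgh, efg, efh, egi, ghi

Hence C_0 ≅ Z^9, C_1 ≅ Z^27, C_2 ≅ Z^18.

The boundary map ∂_1: C_1 → C_0 sends each edge [p,q] (with p < q) to q − p.
The 9×27 boundary matrix has rank 8 and Smith normal form diag(1,1,1,1,1,1,1,1).

The boundary map ∂_2: C_2 → C_1 maps a triangle to the signed sum of its edges. For instance
  ∂bcd = cd − bd + bc,
  ∂bcf = cf − bf + bc.
The resulting 27×18 matrix has rank 18, and its Smith normal form has invariant factors (1,1,1,1,1,1,1,1,1,1,1,1,1,1,1,1,1,2).

Reading off H_k = ker ∂_k / im ∂_{k+1}:

  H_0: rank C_0 − rank ∂_1 = 9 − 8 = 1, and the invariant factors of ∂_1 are all 1, so H_0 ≅ Z.
  H_1: rank ker ∂_1 − rank ∂_2 = (27 − 8) − 18 = 1, and ∂_2 has invariant factor 2 > 1, so H_1 ≅ Z ⊕ Z/2.
  H_2: rank ker ∂_2 − rank ∂_3 = (18 − 18) − 0 = 0, and there is no ∂_3, so H_2 ≅ 0.

As a check, the Euler characteristic is 9 − 27 + 18 = 0, which agrees with 1 − 1 + 0 = 0.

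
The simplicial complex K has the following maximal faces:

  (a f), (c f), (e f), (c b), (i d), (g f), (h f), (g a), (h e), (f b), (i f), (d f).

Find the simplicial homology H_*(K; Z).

H_0 ≅ Z,  H_1 ≅ Z^4.

Order the vertices as a < b < c < d < e < f < g < h < i. Listing each simplex with vertices in this order, K has dimension 1 with simplices:

  0-simplices (9): a, b, c, d, e, f, g, h, i
  1-simplices (12): af, ag, bc, bf, cf, df, di, ef, eh, fg, fh, fi

so the chain groups are C_0 ≅ Z^9, C_1 ≅ Z^12.

The boundary map ∂_1: C_1 → C_0 maps an edge to its endpoints' difference, ∂[p,q] = q − p.
This gives a 9×12 integer matrix of rank 8; reducing to Smith normal form yields diagonal entries (1,1,1,1,1,1,1,1).

Computing H_k = (kernel of ∂_k) / (image of ∂_{k+1}):

  H_0: rank C_0 − rank ∂_1 = 9 − 8 = 1, and the invariant factors of ∂_1 are all 1, so H_0 = Z.
  H_1: rank ker ∂_1 − rank ∂_2 = (12 − 8) − 0 = 4, and there is no ∂_2, so H_1 = Z^4.

As a check, the Euler characteristic is 9 − 12 = -3, which agrees with 1 − 4 = -3.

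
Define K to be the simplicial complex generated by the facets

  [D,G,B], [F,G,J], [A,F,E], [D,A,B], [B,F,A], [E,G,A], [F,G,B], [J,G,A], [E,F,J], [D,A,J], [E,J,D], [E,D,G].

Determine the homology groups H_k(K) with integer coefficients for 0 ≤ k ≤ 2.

Take the total order A < B < D < E < F < G < J on the vertex set. Then K (dimension 2) consists of the simplices:

  0-simplices (7): A, B, D, E, F, G, J
  1-simplices (18): AB, AD, AE, AF, AG, AJ, BD, BF, BG, DE, DG, DJ, EF, EG, EJ, FG, FJ, GJ
  2-simplices (12): ABD, ABF, ADJ, AEF, AEG, AGJ, BDG, BFG, DEG, DEJ, EFJ, FGJ

giving chain groups C_0 ≅ Z^7, C_1 ≅ Z^18, C_2 ≅ Z^12.

Boundary ∂_1: C_1 → C_0 maps an edge to its endpoints' difference, ∂[p,q] = q − p. For instance
  ∂DE = E − D.
As a 7×18 matrix over Z this has rank 6, with invariant factors (1,1,1,1,1,1).

Boundary ∂_2: C_2 → C_1 acts by ∂[p,q,r] = [q,r] − [p,r] + [p,q]. For instance
  ∂DEG = EG − DG + DE,
  ∂AGJ = GJ − AJ + AG.
As a 18×12 matrix over Z this has rank 12, with invariant factors (1,1,1,1,1,1,1,1,1,1,1,2).

Computing H_k = (kernel of ∂_k) / (image of ∂_{k+1}):

  H_0: rank C_0 − rank ∂_1 = 7 − 6 = 1, and the invariant factors of ∂_1 are all 1, so H_0 ≅ Z.
  H_1: rank ker ∂_1 − rank ∂_2 = (18 − 6) − 12 = 0, and ∂_2 has invariant factor 2 > 1, so H_1 ≅ Z/2.
  H_2: rank ker ∂_2 − rank ∂_3 = (12 − 12) − 0 = 0, and there is no ∂_3, so H_2 ≅ 0.

As a check, the Euler characteristic is 7 − 18 + 12 = 1, which agrees with 1 − 0 + 0 = 1.

H_0 = Z,  H_1 = Z/2,  H_2 = 0.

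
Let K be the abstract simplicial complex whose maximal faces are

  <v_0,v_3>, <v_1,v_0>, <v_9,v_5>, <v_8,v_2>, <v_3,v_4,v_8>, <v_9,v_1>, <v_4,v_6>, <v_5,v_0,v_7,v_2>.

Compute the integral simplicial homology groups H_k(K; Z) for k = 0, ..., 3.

H_0 = Z,  H_1 = Z^2,  H_2 = 0,  H_3 = 0.

Take the total order v_0 < v_1 < v_2 < v_3 < v_4 < v_5 < v_6 < v_7 < v_8 < v_9 on the vertex set. Then K (dimension 3) consists of the simplices:

  0-simplices (10): [v_0], [v_1], [v_2], [v_3], [v_4], [v_5], [v_6], [v_7], [v_8], [v_9]
  1-simplices (15): (15 of them)
  2-simplices (5): [v_0,v_2,v_5], [v_0,v_2,v_7], [v_0,v_5,v_7], [v_2,v_5,v_7], [v_3,v_4,v_8]
  3-simplices (1): [v_0,v_2,v_5,v_7]

Hence C_0 ≅ Z^10, C_1 ≅ Z^15, C_2 ≅ Z^5, C_3 ≅ Z^1.

Boundary ∂_1: C_1 → C_0 maps an edge to its endpoints' difference, ∂[p,q] = q − p.
This gives a 10×15 integer matrix of rank 9; reducing to Smith normal form yields diagonal entries (1,1,1,1,1,1,1,1,1).

∂_2: C_2 → C_1 sends each 2-simplex [p,q,r] to [q,r] − [p,r] + [p,q]. For instance
  ∂[v_2,v_5,v_7] = [v_5,v_7] − [v_2,v_7] + [v_2,v_5],
  ∂[v_3,v_4,v_8] = [v_4,v_8] − [v_3,v_8] + [v_3,v_4].
The 15×5 boundary matrix has rank 4 and Smith normal form diag(1,1,1,1).

Boundary ∂_3: C_3 → C_2 sends each 3-simplex σ to the alternating sum Σ_i (−1)^i (σ with its i-th vertex removed). For instance
  ∂[v_0,v_2,v_5,v_7] = [v_2,v_5,v_7] − [v_0,v_5,v_7] + [v_0,v_2,v_7] − [v_0,v_2,v_5].
As a 5×1 matrix over Z this has rank 1, with invariant factors (1).

Computing H_k = (kernel of ∂_k) / (image of ∂_{k+1}):

  H_0: rank C_0 − rank ∂_1 = 10 − 9 = 1, and the invariant factors of ∂_1 are all 1, so H_0 = Z.
  H_1: rank ker ∂_1 − rank ∂_2 = (15 − 9) − 4 = 2, and the invariant factors of ∂_2 are all 1, so H_1 = Z^2.
  H_2: rank ker ∂_2 − rank ∂_3 = (5 − 4) − 1 = 0, and the invariant factors of ∂_3 are all 1, so H_2 = 0.
  H_3: rank ker ∂_3 − rank ∂_4 = (1 − 1) − 0 = 0, and there is no ∂_4, so H_3 = 0.

As a check, the Euler characteristic is 10 − 15 + 5 − 1 = -1, which agrees with 1 − 2 + 0 − 0 = -1.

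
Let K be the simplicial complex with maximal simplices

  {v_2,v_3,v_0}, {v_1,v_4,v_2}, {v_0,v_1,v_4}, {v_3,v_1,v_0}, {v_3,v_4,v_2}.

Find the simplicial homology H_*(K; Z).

Take the total order v_0 < v_1 < v_2 < v_3 < v_4 on the vertex set. Then K (dimension 2) consists of the simplices:

  0-simplices (5): [v_0], [v_1], [v_2], [v_3], [v_4]
  1-simplices (10): [v_0,v_1], [v_0,v_2], [v_0,v_3], [v_0,v_4], [v_1,v_2], [v_1,v_3], [v_1,v_4], [v_2,v_3], [v_2,v_4], [v_3,v_4]
  2-simplices (5): [v_0,v_1,v_3], [v_0,v_1,v_4], [v_0,v_2,v_3], [v_1,v_2,v_4], [v_2,v_3,v_4]

giving chain groups C_0 ≅ Z^5, C_1 ≅ Z^10, C_2 ≅ Z^5.

Boundary ∂_1: C_1 → C_0 maps an edge to its endpoints' difference, ∂[p,q] = q − p. For instance
  ∂[v_0,v_4] = [v_4] − [v_0].
As a 5×10 matrix over Z this has rank 4, with invariant factors (1,1,1,1).

The boundary map ∂_2: C_2 → C_1 acts by ∂[p,q,r] = [q,r] − [p,r] + [p,q]. For instance
  ∂[v_0,v_2,v_3] = [v_2,v_3] − [v_0,v_3] + [v_0,v_2],
  ∂[v_0,v_1,v_3] = [v_1,v_3] − [v_0,v_3] + [v_0,v_1].
The 10×5 boundary matrix has rank 5 and Smith normal form diag(1,1,1,1,1).

Now H_k = ker ∂_k / im ∂_{k+1}, so:

  H_0: rank C_0 − rank ∂_1 = 5 − 4 = 1, and the invariant factors of ∂_1 are all 1, so H_0 = Z.
  H_1: rank ker ∂_1 − rank ∂_2 = (10 − 4) − 5 = 1, and the invariant factors of ∂_2 are all 1, so H_1 = Z.
  H_2: rank ker ∂_2 − rank ∂_3 = (5 − 5) − 0 = 0, and there is no ∂_3, so H_2 = 0.

As a check, the Euler characteristic is 5 − 10 + 5 = 0, which agrees with 1 − 1 + 0 = 0.

H_0 ≅ Z,  H_1 ≅ Z,  H_2 = 0.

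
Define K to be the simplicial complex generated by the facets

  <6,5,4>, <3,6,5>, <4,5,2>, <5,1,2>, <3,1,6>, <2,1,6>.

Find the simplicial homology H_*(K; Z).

K has 6 vertices, 12 edges, 6 triangles.
rank ∂_0 = 0, rank ∂_1 = 5 ⇒ b_0 = 6 − 0 − 5 = 1; all invariant factors of ∂_1 are 1 so no torsion. So H_0 = Z.
rank ∂_1 = 5, rank ∂_2 = 6 ⇒ b_1 = 12 − 5 − 6 = 1; all invariant factors of ∂_2 are 1 so no torsion. So H_1 = Z.
rank ∂_2 = 6, rank ∂_3 = 0 ⇒ b_2 = 6 − 6 − 0 = 0. So H_2 = 0.

H_0 ≅ Z,  H_1 ≅ Z,  H_2 = 0.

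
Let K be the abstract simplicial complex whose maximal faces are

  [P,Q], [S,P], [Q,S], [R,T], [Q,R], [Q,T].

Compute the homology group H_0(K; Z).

Take the total order P < Q < R < S < T on the vertex set. Then K (dimension 1) consists of the simplices:

  0-simplices (5): P, Q, R, S, T
  1-simplices (6): PQ, PS, QR, QS, QT, RT

so the chain groups are C_0 ≅ Z^5, C_1 ≅ Z^6.

The boundary map ∂_1: C_1 → C_0 is given by ∂[p,q] = [q] − [p].
The 5×6 boundary matrix has rank 4 and Smith normal form diag(1,1,1,1).

Computing H_k = (kernel of ∂_k) / (image of ∂_{k+1}):

  H_0: rank C_0 − rank ∂_1 = 5 − 4 = 1, and the invariant factors of ∂_1 are all 1, so H_0 ≅ Z.

(K is a triangulation of a wedge of 2 circles.)

H_0 = Z.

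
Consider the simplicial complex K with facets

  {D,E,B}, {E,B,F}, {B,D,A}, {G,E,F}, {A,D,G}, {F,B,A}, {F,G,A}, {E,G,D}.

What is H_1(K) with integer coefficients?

K has 6 vertices, 12 edges, 8 triangles.
rank ∂_1 = 5, rank ∂_2 = 7 ⇒ b_1 = 12 − 5 − 7 = 0; all invariant factors of ∂_2 are 1 so no torsion. So H_1 = 0.

H_1 ≅ 0.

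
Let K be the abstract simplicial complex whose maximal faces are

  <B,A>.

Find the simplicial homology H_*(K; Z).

K has 2 vertices, 1 edge.
rank ∂_0 = 0, rank ∂_1 = 1 ⇒ b_0 = 2 − 0 − 1 = 1; all invariant factors of ∂_1 are 1 so no torsion. So H_0 ≅ Z.
rank ∂_1 = 1, rank ∂_2 = 0 ⇒ b_1 = 1 − 1 − 0 = 0. So H_1 ≅ 0.

H_0 = Z,  H_1 = 0.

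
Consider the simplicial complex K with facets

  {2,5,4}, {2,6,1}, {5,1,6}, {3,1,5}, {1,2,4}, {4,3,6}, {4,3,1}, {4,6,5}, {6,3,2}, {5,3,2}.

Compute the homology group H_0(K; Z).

Order the vertices as 1 < 2 < 3 < 4 < 5 < 6. Listing each simplex with vertices in this order, K has dimension 2 with simplices:

  0-simplices (6): [1], [2], [3], [4], [5], [6]
  1-simplices (15): [1,2], [1,3], [1,4], [1,5], [1,6], [2,3], [2,4], [2,5], [2,6], [3,4], [3,5], [3,6], [4,5], [4,6], [5,6]
  2-simplices (10): [1,2,4], [1,2,6], [1,3,4], [1,3,5], [1,5,6], [2,3,5], [2,3,6], [2,4,5], [3,4,6], [4,5,6]

giving chain groups C_0 ≅ Z^6, C_1 ≅ Z^15, C_2 ≅ Z^10.

∂_1: C_1 → C_0 is given by ∂[p,q] = [q] − [p]. For instance
  ∂[1,3] = [3] − [1].
The 6×15 boundary matrix has rank 5 and Smith normal form diag(1,1,1,1,1).

Boundary ∂_2: C_2 → C_1 acts by ∂[p,q,r] = [q,r] − [p,r] + [p,q]. For instance
  ∂[1,3,5] = [3,5] − [1,5] + [1,3],
  ∂[1,2,4] = [2,4] − [1,4] + [1,2].
The resulting 15×10 matrix has rank 10, and its Smith normal form has invariant factors (1,1,1,1,1,1,1,1,1,2).

Computing H_k = (kernel of ∂_k) / (image of ∂_{k+1}):

  H_0: rank C_0 − rank ∂_1 = 6 − 5 = 1, and the invariant factors of ∂_1 are all 1, so H_0 ≅ Z.

(K is a triangulation of the real projective plane RP^2.)

H_0 ≅ Z.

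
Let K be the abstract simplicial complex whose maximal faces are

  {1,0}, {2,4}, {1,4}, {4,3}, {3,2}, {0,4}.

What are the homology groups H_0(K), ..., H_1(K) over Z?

Take the total order 0 < 1 < 2 < 3 < 4 on the vertex set. Then K (dimension 1) consists of the simplices:

  0-simplices (5): [0], [1], [2], [3], [4]
  1-simplices (6): [0,1], [0,4], [1,4], [2,3], [2,4], [3,4]

so the chain groups are C_0 ≅ Z^5, C_1 ≅ Z^6.

Boundary ∂_1: C_1 → C_0 is given by ∂[p,q] = [q] − [p]. For instance
  ∂[0,4] = [4] − [0].
The 5×6 boundary matrix has rank 4 and Smith normal form diag(1,1,1,1).

Reading off H_k = ker ∂_k / im ∂_{k+1}:

  H_0: rank C_0 − rank ∂_1 = 5 − 4 = 1, and the invariant factors of ∂_1 are all 1, so H_0 ≅ Z.
  H_1: rank ker ∂_1 − rank ∂_2 = (6 − 4) − 0 = 2, and there is no ∂_2, so H_1 ≅ Z^2.

H_0 ≅ Z,  H_1 ≅ Z^2.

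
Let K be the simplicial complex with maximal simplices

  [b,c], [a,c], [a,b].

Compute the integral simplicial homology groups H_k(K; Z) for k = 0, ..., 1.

Fix the vertex order a < b < c and write every simplex with vertices in increasing order. Then dim K = 1 and the simplices of K are:

  0-simplices (3): a, b, c
  1-simplices (3): ab, ac, bc

Hence C_0 ≅ Z^3, C_1 ≅ Z^3.

∂_1: C_1 → C_0 maps an edge to its endpoints' difference, ∂[p,q] = q − p.
This gives a 3×3 integer matrix of rank 2; reducing to Smith normal form yields diagonal entries (1,1).

From H_k ≅ ker(∂_k) / im(∂_{k+1}) we obtain:

  H_0: rank C_0 − rank ∂_1 = 3 − 2 = 1, and the invariant factors of ∂_1 are all 1, so H_0 = Z.
  H_1: rank ker ∂_1 − rank ∂_2 = (3 − 2) − 0 = 1, and there is no ∂_2, so H_1 = Z.

As a check, the Euler characteristic is 3 − 3 = 0, which agrees with 1 − 1 = 0.

H_0 ≅ Z,  H_1 ≅ Z.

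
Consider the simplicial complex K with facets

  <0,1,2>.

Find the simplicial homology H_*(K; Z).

H_0 ≅ Z,  H_1 = 0,  H_2 = 0.

Fix the vertex order 0 < 1 < 2 and write every simplex with vertices in increasing order. Then dim K = 2 and the simplices of K are:

  0-simplices (3): [0], [1], [2]
  1-simplices (3): [0,1], [0,2], [1,2]
  2-simplices (1): [0,1,2]

giving chain groups C_0 ≅ Z^3, C_1 ≅ Z^3, C_2 ≅ Z^1.

∂_1: C_1 → C_0 maps an edge to its endpoints' difference, ∂[p,q] = q − p.
As a 3×3 matrix over Z this has rank 2, with invariant factors (1,1).

The boundary map ∂_2: C_2 → C_1 sends each 2-simplex [p,q,r] to [q,r] − [p,r] + [p,q]. For instance
  ∂[0,1,2] = [1,2] − [0,2] + [0,1].
As a 3×1 matrix over Z this has rank 1, with invariant factors (1).

Computing H_k = (kernel of ∂_k) / (image of ∂_{k+1}):

  H_0: rank C_0 − rank ∂_1 = 3 − 2 = 1, and the invariant factors of ∂_1 are all 1, so H_0 = Z.
  H_1: rank ker ∂_1 − rank ∂_2 = (3 − 2) − 1 = 0, and the invariant factors of ∂_2 are all 1, so H_1 = 0.
  H_2: rank ker ∂_2 − rank ∂_3 = (1 − 1) − 0 = 0, and there is no ∂_3, so H_2 = 0.

As a check, the Euler characteristic is 3 − 3 + 1 = 1, which agrees with 1 − 0 + 0 = 1.
(K is a triangulation of the 2-simplex.)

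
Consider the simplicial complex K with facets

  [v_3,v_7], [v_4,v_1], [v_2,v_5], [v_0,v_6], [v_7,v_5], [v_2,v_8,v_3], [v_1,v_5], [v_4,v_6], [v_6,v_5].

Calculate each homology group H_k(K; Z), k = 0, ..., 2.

H_0 ≅ Z,  H_1 ≅ Z^2,  H_2 = 0.

Order the vertices as v_0 < v_1 < v_2 < v_3 < v_4 < v_5 < v_6 < v_7 < v_8. Listing each simplex with vertices in this order, K has dimension 2 with simplices:

  0-simplices (9): [v_0], [v_1], [v_2], [v_3], [v_4], [v_5], [v_6], [v_7], [v_8]
  1-simplices (11): [v_0,v_6], [v_1,v_4], [v_1,v_5], [v_2,v_3], [v_2,v_5], [v_2,v_8], [v_3,v_7], [v_3,v_8], [v_4,v_6], [v_5,v_6], [v_5,v_7]
  2-simplices (1): [v_2,v_3,v_8]

giving chain groups C_0 ≅ Z^9, C_1 ≅ Z^11, C_2 ≅ Z^1.

Boundary ∂_1: C_1 → C_0 maps an edge to its endpoints' difference, ∂[p,q] = q − p. For instance
  ∂[v_2,v_3] = [v_3] − [v_2].
This gives a 9×11 integer matrix of rank 8; reducing to Smith normal form yields diagonal entries (1,1,1,1,1,1,1,1).

∂_2: C_2 → C_1 acts by ∂[p,q,r] = [q,r] − [p,r] + [p,q]. For instance
  ∂[v_2,v_3,v_8] = [v_3,v_8] − [v_2,v_8] + [v_2,v_3].
As a 11×1 matrix over Z this has rank 1, with invariant factors (1).

From H_k ≅ ker(∂_k) / im(∂_{k+1}) we obtain:

  H_0: rank C_0 − rank ∂_1 = 9 − 8 = 1, and the invariant factors of ∂_1 are all 1, so H_0 ≅ Z.
  H_1: rank ker ∂_1 − rank ∂_2 = (11 − 8) − 1 = 2, and the invariant factors of ∂_2 are all 1, so H_1 ≅ Z^2.
  H_2: rank ker ∂_2 − rank ∂_3 = (1 − 1) − 0 = 0, and there is no ∂_3, so H_2 ≅ 0.

As a check, the Euler characteristic is 9 − 11 + 1 = -1, which agrees with 1 − 2 + 0 = -1.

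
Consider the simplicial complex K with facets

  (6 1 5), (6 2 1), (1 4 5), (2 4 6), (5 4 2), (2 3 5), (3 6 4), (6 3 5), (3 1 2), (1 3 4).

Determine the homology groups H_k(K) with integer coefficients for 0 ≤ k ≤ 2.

H_0 = Z,  H_1 = Z_2,  H_2 = 0.

Fix the vertex order 1 < 2 < 3 < 4 < 5 < 6 and write every simplex with vertices in increasing order. Then dim K = 2 and the simplices of K are:

  0-simplices (6): [1], [2], [3], [4], [5], [6]
  1-simplices (15): [1,2], [1,3], [1,4], [1,5], [1,6], [2,3], [2,4], [2,5], [2,6], [3,4], [3,5], [3,6], [4,5], [4,6], [5,6]
  2-simplices (10): [1,2,3], [1,2,6], [1,3,4], [1,4,5], [1,5,6], [2,3,5], [2,4,5], [2,4,6], [3,4,6], [3,5,6]

so the chain groups are C_0 ≅ Z^6, C_1 ≅ Z^15, C_2 ≅ Z^10.

Boundary ∂_1: C_1 → C_0 sends each edge [p,q] (with p < q) to q − p.
This gives a 6×15 integer matrix of rank 5; reducing to Smith normal form yields diagonal entries (1,1,1,1,1).

The boundary map ∂_2: C_2 → C_1 maps a triangle to the signed sum of its edges. For instance
  ∂[3,4,6] = [4,6] − [3,6] + [3,4],
  ∂[1,3,4] = [3,4] − [1,4] + [1,3].
The resulting 15×10 matrix has rank 10, and its Smith normal form has invariant factors (1,1,1,1,1,1,1,1,1,2).

Reading off H_k = ker ∂_k / im ∂_{k+1}:

  H_0: rank C_0 − rank ∂_1 = 6 − 5 = 1, and the invariant factors of ∂_1 are all 1, so H_0 = Z.
  H_1: rank ker ∂_1 − rank ∂_2 = (15 − 5) − 10 = 0, and ∂_2 has invariant factor 2 > 1, so H_1 = Z_2.
  H_2: rank ker ∂_2 − rank ∂_3 = (10 − 10) − 0 = 0, and there is no ∂_3, so H_2 = 0.

As a check, the Euler characteristic is 6 − 15 + 10 = 1, which agrees with 1 − 0 + 0 = 1.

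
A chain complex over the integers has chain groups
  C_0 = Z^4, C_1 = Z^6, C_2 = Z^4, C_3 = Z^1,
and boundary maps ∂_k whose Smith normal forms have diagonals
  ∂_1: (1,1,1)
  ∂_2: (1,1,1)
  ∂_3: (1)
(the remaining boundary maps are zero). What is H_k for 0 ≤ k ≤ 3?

H_0 ≅ Z,  H_1 = 0,  H_2 = 0,  H_3 = 0.

H_0: b_0 = 4 − 0 − 3 = 1; torsion from ∂_1 factors > 1: none. So H_0 ≅ Z.
H_1: b_1 = 6 − 3 − 3 = 0; torsion from ∂_2 factors > 1: none. So H_1 ≅ 0.
H_2: b_2 = 4 − 3 − 1 = 0; torsion from ∂_3 factors > 1: none. So H_2 ≅ 0.
H_3: b_3 = 1 − 1 − 0 = 0; torsion from ∂_4 factors > 1: none. So H_3 ≅ 0.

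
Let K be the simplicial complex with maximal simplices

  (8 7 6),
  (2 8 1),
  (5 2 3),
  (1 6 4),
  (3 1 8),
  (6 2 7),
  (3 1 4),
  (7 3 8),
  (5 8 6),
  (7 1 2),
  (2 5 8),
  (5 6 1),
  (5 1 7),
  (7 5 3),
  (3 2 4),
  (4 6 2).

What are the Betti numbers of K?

We work with the vertex ordering 1 < 2 < 3 < 4 < 5 < 6 < 7 < 8. The simplices of K, each written with vertices in increasing order, are:

  0-simplices (8): [1], [2], [3], [4], [5], [6], [7], [8]
  1-simplices (24): (24 of them)
  2-simplices (16): [1,2,7], [1,2,8], [1,3,4], [1,3,8], [1,4,6], [1,5,6], [1,5,7], [2,3,4], [2,3,5], [2,4,6], [2,5,8], [2,6,7], [3,5,7], [3,7,8], [5,6,8], [6,7,8]

Hence C_0 ≅ Z^8, C_1 ≅ Z^24, C_2 ≅ Z^16.

The boundary map ∂_1: C_1 → C_0 maps an edge to its endpoints' difference, ∂[p,q] = q − p. For instance
  ∂[5,7] = [7] − [5].
As a 8×24 matrix over Z this has rank 7, with invariant factors (1,1,1,1,1,1,1).

The boundary map ∂_2: C_2 → C_1 sends each 2-simplex [p,q,r] to [q,r] − [p,r] + [p,q]. For instance
  ∂[5,6,8] = [6,8] − [5,8] + [5,6],
  ∂[1,4,6] = [4,6] − [1,6] + [1,4].
The 24×16 boundary matrix has rank 15 and Smith normal form diag(1,1,1,1,1,1,1,1,1,1,1,1,1,1,1).

Reading off H_k = ker ∂_k / im ∂_{k+1}:

  H_0: rank C_0 − rank ∂_1 = 8 − 7 = 1, and the invariant factors of ∂_1 are all 1, so H_0 ≅ Z.
  H_1: rank ker ∂_1 − rank ∂_2 = (24 − 7) − 15 = 2, and the invariant factors of ∂_2 are all 1, so H_1 ≅ Z^2.
  H_2: rank ker ∂_2 − rank ∂_3 = (16 − 15) − 0 = 1, and there is no ∂_3, so H_2 ≅ Z.

(K is a triangulation of the torus T^2.)

Hence the Betti numbers are b_0 = 1, b_1 = 2, b_2 = 1.

b_0 = 1, b_1 = 2, b_2 = 1.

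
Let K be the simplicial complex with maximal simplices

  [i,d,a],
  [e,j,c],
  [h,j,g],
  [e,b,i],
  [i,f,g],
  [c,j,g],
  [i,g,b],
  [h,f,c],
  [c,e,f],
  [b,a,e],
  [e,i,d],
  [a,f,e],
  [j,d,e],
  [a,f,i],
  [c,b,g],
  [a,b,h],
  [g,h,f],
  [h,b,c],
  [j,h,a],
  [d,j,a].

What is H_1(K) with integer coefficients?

Order the vertices as a < b < c < d < e < f < g < h < i < j. Listing each simplex with vertices in this order, K has dimension 2 with simplices:

  0-simplices (10): a, b, c, d, e, f, g, h, i, j
  1-simplices (30): ab, ad, ae, af, ah, ai, aj, bc, be, bg, bh, bi, ce, cf, cg, ch, cj, de, di, dj, ef, ei, ej, fg, fh, fi, gh, gi, gj, hj
  2-simplices (20): abe, abh, adi, adj, aef, afi, ahj, bcg, bch, bei, bgi, cef, cej, cfh, cgj, dei, dej, fgh, fgi, ghj

so the chain groups are C_0 ≅ Z^10, C_1 ≅ Z^30, C_2 ≅ Z^20.

Boundary ∂_1: C_1 → C_0 sends each edge [p,q] (with p < q) to q − p. For instance
  ∂aj = j − a.
This gives a 10×30 integer matrix of rank 9; reducing to Smith normal form yields diagonal entries (1,1,1,1,1,1,1,1,1).

∂_2: C_2 → C_1 maps a triangle to the signed sum of its edges. For instance
  ∂afi = fi − ai + af,
  ∂cfh = fh − ch + cf.
The resulting 30×20 matrix has rank 20, and its Smith normal form has invariant factors (1,1,1,1,1,1,1,1,1,1,1,1,1,1,1,1,1,1,1,2).

Reading off H_k = ker ∂_k / im ∂_{k+1}:

  H_1: rank ker ∂_1 − rank ∂_2 = (30 − 9) − 20 = 1, and ∂_2 has invariant factor 2 > 1, so H_1 ≅ Z ⊕ Z/2Z.

H_1 = Z ⊕ Z/2Z.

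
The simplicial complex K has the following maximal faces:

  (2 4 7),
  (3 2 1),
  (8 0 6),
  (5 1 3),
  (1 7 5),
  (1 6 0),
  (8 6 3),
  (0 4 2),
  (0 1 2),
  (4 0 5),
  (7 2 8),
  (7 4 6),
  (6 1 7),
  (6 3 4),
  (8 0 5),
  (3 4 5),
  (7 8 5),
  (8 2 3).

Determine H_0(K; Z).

H_0 ≅ Z.

We work with the vertex ordering 0 < 1 < 2 < 3 < 4 < 5 < 6 < 7 < 8. The simplices of K, each written with vertices in increasing order, are:

  0-simplices (9): [0], [1], [2], [3], [4], [5], [6], [7], [8]
  1-simplices (27): (27 of them)
  2-simplices (18): [0,1,2], [0,1,6], [0,2,4], [0,4,5], [0,5,8], [0,6,8], [1,2,3], [1,3,5], [1,5,7], [1,6,7], [2,3,8], [2,4,7], [2,7,8], [3,4,5], [3,4,6], [3,6,8], [4,6,7], [5,7,8]

giving chain groups C_0 ≅ Z^9, C_1 ≅ Z^27, C_2 ≅ Z^18.

∂_1: C_1 → C_0 is given by ∂[p,q] = [q] − [p]. For instance
  ∂[1,7] = [7] − [1].
As a 9×27 matrix over Z this has rank 8, with invariant factors (1,1,1,1,1,1,1,1).

∂_2: C_2 → C_1 maps a triangle to the signed sum of its edges. For instance
  ∂[1,6,7] = [6,7] − [1,7] + [1,6],
  ∂[1,2,3] = [2,3] − [1,3] + [1,2].
This gives a 27×18 integer matrix of rank 17; reducing to Smith normal form yields diagonal entries (1,1,1,1,1,1,1,1,1,1,1,1,1,1,1,1,1).

Reading off H_k = ker ∂_k / im ∂_{k+1}:

  H_0: rank C_0 − rank ∂_1 = 9 − 8 = 1, and the invariant factors of ∂_1 are all 1, so H_0 ≅ Z.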